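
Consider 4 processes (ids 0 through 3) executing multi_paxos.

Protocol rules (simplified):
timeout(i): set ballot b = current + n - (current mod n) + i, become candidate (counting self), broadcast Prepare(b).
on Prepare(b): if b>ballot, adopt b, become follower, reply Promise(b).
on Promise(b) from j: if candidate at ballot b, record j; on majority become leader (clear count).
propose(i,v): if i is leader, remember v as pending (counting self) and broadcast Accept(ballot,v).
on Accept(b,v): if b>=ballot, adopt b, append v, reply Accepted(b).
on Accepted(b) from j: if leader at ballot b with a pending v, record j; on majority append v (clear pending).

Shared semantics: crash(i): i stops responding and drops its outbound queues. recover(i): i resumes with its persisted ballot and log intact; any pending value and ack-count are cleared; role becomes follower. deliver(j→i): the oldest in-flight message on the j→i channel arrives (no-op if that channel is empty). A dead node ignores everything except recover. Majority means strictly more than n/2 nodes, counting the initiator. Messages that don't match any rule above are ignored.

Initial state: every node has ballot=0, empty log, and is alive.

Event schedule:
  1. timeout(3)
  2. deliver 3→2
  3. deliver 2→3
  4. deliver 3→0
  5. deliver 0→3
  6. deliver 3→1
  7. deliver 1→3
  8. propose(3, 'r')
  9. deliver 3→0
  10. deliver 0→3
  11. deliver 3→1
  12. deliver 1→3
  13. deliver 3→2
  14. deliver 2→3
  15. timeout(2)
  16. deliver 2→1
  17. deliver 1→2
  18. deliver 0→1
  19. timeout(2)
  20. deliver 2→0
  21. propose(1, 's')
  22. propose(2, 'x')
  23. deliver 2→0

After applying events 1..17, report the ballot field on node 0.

7

step 1 timeout(3): 3={cand,b=7,log=-}
step 2 deliver 3→2: 2={foll,b=7,log=-}
step 3 deliver 2→3: —
step 4 deliver 3→0: 0={foll,b=7,log=-}
step 5 deliver 0→3: 3={lead,b=7,log=-}
step 6 deliver 3→1: 1={foll,b=7,log=-}
step 7 deliver 1→3: —
step 8 propose(3,'r'): —
step 9 deliver 3→0: 0={foll,b=7,log=r}
step 10 deliver 0→3: —
step 11 deliver 3→1: 1={foll,b=7,log=r}
step 12 deliver 1→3: 3={lead,b=7,log=r}
step 13 deliver 3→2: 2={foll,b=7,log=r}
step 14 deliver 2→3: —
step 15 timeout(2): 2={cand,b=10,log=r}
step 16 deliver 2→1: 1={foll,b=10,log=r}
step 17 deliver 1→2: —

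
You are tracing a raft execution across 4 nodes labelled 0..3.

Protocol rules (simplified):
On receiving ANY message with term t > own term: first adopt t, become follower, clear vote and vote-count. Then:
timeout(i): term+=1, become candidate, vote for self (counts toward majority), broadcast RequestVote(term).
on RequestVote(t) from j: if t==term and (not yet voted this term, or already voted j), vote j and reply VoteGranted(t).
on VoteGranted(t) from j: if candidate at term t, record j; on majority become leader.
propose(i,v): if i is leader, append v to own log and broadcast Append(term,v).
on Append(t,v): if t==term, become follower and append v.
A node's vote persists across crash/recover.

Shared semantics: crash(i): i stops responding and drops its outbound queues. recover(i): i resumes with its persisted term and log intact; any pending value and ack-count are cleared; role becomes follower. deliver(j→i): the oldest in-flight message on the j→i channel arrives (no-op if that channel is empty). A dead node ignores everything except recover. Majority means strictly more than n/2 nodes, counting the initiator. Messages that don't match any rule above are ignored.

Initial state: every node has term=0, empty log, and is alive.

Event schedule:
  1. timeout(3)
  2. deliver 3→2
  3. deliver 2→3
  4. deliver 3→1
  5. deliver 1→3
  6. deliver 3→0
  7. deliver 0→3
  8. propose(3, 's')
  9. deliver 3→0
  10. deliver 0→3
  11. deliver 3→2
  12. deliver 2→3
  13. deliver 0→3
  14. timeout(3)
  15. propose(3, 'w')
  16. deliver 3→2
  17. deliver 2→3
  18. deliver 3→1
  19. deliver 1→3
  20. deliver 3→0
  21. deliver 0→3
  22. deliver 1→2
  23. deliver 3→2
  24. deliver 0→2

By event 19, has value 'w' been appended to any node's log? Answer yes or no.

[1] timeout(3) → N3(cand t1 [-])
[2] deliver 3→2 → N2(foll t1 [-])
[3] deliver 2→3 → ∅
[4] deliver 3→1 → N1(foll t1 [-])
[5] deliver 1→3 → N3(lead t1 [-])
[6] deliver 3→0 → N0(foll t1 [-])
[7] deliver 0→3 → ∅
[8] propose(3,'s') → N3(lead t1 [s])
[9] deliver 3→0 → N0(foll t1 [s])
[10] deliver 0→3 → ∅
[11] deliver 3→2 → N2(foll t1 [s])
[12] deliver 2→3 → ∅
[13] deliver 0→3 → ∅
[14] timeout(3) → N3(cand t2 [s])
[15] propose(3,'w') → ∅
[16] deliver 3→2 → N2(foll t2 [s])
[17] deliver 2→3 → ∅
[18] deliver 3→1 → N1(foll t1 [s])
[19] deliver 1→3 → ∅

no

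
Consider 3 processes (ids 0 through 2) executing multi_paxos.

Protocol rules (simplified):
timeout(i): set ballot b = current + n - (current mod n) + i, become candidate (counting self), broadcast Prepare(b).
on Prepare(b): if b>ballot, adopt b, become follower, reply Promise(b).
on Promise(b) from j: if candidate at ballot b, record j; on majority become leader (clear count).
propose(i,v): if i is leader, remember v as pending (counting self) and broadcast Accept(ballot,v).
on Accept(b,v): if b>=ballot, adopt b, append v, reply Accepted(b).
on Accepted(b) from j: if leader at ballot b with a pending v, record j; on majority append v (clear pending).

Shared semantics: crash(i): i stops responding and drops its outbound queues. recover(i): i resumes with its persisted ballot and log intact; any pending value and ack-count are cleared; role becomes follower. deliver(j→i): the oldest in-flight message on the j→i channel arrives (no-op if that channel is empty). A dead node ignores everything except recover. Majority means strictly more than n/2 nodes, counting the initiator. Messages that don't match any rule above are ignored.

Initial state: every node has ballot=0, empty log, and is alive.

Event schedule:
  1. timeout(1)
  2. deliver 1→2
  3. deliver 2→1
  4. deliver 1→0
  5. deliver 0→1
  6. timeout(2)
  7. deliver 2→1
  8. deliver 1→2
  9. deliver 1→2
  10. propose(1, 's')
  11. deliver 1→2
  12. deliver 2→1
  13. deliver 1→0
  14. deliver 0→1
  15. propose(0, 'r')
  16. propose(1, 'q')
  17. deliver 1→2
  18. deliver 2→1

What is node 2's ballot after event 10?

[1] timeout(1) → N1(cand b4 [-])
[2] deliver 1→2 → N2(foll b4 [-])
[3] deliver 2→1 → N1(lead b4 [-])
[4] deliver 1→0 → N0(foll b4 [-])
[5] deliver 0→1 → ∅
[6] timeout(2) → N2(cand b8 [-])
[7] deliver 2→1 → N1(foll b8 [-])
[8] deliver 1→2 → N2(lead b8 [-])
[9] deliver 1→2 → ∅
[10] propose(1,'s') → ∅

8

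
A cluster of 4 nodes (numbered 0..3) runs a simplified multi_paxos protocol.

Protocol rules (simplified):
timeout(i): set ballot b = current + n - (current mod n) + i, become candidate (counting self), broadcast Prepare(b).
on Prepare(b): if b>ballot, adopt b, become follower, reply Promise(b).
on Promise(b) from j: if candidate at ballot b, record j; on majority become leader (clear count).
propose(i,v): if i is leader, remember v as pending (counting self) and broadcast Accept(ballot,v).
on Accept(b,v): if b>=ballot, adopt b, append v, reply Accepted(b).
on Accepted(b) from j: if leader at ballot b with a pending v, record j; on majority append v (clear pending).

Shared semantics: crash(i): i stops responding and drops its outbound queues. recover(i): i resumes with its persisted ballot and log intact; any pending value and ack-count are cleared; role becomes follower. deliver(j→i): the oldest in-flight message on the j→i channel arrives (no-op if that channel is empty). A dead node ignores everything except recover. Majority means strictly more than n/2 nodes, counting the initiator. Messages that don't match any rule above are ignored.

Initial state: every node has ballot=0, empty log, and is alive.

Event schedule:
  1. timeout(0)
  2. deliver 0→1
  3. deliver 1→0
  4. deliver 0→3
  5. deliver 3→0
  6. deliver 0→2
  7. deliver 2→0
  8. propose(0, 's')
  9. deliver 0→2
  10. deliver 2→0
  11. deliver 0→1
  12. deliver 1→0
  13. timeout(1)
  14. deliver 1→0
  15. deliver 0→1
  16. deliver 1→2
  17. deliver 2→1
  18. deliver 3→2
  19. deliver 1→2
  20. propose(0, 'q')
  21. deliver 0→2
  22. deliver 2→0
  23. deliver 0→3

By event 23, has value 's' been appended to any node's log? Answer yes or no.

[1] timeout(0) → N0(cand b4 [-])
[2] deliver 0→1 → N1(foll b4 [-])
[3] deliver 1→0 → ∅
[4] deliver 0→3 → N3(foll b4 [-])
[5] deliver 3→0 → N0(lead b4 [-])
[6] deliver 0→2 → N2(foll b4 [-])
[7] deliver 2→0 → ∅
[8] propose(0,'s') → ∅
[9] deliver 0→2 → N2(foll b4 [s])
[10] deliver 2→0 → ∅
[11] deliver 0→1 → N1(foll b4 [s])
[12] deliver 1→0 → N0(lead b4 [s])
[13] timeout(1) → N1(cand b9 [s])
[14] deliver 1→0 → N0(foll b9 [s])
[15] deliver 0→1 → ∅
[16] deliver 1→2 → N2(foll b9 [s])
[17] deliver 2→1 → N1(lead b9 [s])
[18] deliver 3→2 → ∅
[19] deliver 1→2 → ∅
[20] propose(0,'q') → ∅
[21] deliver 0→2 → ∅
[22] deliver 2→0 → ∅
[23] deliver 0→3 → N3(foll b4 [s])

yes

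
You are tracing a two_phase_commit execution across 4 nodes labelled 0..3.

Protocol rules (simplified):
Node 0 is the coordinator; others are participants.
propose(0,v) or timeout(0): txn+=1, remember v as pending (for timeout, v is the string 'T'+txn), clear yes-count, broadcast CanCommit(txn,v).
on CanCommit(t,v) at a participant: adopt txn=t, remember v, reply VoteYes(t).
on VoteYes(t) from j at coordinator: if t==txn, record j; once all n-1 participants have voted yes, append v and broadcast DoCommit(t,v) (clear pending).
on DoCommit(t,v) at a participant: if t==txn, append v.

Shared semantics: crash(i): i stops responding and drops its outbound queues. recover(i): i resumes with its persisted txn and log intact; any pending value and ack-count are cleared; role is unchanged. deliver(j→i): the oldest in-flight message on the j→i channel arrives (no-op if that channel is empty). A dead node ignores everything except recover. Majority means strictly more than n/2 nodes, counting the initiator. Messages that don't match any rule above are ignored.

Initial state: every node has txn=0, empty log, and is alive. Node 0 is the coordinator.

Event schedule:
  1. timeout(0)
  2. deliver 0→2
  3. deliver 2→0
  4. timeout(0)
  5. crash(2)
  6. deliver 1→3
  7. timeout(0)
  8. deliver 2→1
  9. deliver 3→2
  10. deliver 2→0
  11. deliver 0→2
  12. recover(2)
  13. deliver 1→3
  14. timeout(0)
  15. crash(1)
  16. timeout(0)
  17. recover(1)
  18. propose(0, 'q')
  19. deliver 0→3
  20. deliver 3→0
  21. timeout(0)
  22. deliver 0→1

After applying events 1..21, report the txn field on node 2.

[1] timeout(0) → N0(coor t1 [-])
[2] deliver 0→2 → N2(part t1 [-])
[3] deliver 2→0 → ∅
[4] timeout(0) → N0(coor t2 [-])
[5] crash(2) → N2(✗part t1 [-])
[6] deliver 1→3 → ∅
[7] timeout(0) → N0(coor t3 [-])
[8] deliver 2→1 → ∅
[9] deliver 3→2 → ∅
[10] deliver 2→0 → ∅
[11] deliver 0→2 → ∅
[12] recover(2) → N2(part t1 [-])
[13] deliver 1→3 → ∅
[14] timeout(0) → N0(coor t4 [-])
[15] crash(1) → N1(✗part t0 [-])
[16] timeout(0) → N0(coor t5 [-])
[17] recover(1) → N1(part t0 [-])
[18] propose(0,'q') → N0(coor t6 [-])
[19] deliver 0→3 → N3(part t1 [-])
[20] deliver 3→0 → ∅
[21] timeout(0) → N0(coor t7 [-])

1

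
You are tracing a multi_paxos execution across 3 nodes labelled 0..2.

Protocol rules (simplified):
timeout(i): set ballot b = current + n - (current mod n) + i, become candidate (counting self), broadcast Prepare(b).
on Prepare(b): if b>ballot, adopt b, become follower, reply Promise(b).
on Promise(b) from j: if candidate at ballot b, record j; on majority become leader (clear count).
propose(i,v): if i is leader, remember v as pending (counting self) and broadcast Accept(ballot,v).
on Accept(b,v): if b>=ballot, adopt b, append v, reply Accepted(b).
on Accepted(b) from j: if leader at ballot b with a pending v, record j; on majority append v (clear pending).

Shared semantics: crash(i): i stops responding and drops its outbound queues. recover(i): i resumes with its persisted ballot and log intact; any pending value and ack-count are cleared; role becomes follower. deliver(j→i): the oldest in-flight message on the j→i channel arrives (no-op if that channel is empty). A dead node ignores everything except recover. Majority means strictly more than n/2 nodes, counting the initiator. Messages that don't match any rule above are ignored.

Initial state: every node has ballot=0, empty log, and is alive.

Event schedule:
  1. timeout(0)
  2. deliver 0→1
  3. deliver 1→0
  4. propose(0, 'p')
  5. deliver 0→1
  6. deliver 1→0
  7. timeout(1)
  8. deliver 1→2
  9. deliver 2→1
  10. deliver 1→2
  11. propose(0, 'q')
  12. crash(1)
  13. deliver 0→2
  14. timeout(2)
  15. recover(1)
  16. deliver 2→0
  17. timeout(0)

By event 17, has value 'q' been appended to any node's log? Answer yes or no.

after 1 — timeout(0): n0:cand/b3/[-]
after 2 — deliver 0→1: n1:foll/b3/[-]
after 3 — deliver 1→0: n0:lead/b3/[-]
after 4 — propose(0,'p'): ·
after 5 — deliver 0→1: n1:foll/b3/[p]
after 6 — deliver 1→0: n0:lead/b3/[p]
after 7 — timeout(1): n1:cand/b7/[p]
after 8 — deliver 1→2: n2:foll/b7/[-]
after 9 — deliver 2→1: n1:lead/b7/[p]
after 10 — deliver 1→2: ·
after 11 — propose(0,'q'): ·
after 12 — crash(1): n1:✗lead/b7/[p]
after 13 — deliver 0→2: ·
after 14 — timeout(2): n2:cand/b11/[-]
after 15 — recover(1): n1:foll/b7/[p]
after 16 — deliver 2→0: n0:foll/b11/[p]
after 17 — timeout(0): n0:cand/b12/[p]

no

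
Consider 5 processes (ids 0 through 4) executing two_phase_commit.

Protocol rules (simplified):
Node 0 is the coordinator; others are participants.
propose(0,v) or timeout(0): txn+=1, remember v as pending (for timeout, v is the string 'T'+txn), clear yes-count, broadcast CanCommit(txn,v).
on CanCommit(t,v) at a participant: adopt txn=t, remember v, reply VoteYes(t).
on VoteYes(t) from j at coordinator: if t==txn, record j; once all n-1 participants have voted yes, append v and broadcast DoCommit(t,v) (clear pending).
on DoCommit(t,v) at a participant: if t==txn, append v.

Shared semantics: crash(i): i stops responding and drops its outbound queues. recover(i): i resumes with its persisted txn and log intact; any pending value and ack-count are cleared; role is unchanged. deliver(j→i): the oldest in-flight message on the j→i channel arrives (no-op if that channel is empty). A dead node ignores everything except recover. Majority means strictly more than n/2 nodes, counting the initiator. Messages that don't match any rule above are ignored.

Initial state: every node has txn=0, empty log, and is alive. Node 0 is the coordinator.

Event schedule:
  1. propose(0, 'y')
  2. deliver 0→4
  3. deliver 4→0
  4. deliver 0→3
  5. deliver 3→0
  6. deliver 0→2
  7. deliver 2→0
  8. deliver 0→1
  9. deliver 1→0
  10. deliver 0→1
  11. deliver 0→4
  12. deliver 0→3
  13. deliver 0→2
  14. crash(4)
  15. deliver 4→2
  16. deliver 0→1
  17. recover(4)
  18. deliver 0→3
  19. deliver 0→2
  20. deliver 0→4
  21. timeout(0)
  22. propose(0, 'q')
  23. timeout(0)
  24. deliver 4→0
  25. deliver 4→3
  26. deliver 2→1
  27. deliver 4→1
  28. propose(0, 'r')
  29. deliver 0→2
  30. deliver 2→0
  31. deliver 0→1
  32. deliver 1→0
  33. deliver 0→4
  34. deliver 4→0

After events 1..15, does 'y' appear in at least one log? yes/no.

yes

[1] propose(0,'y') → N0(coor t1 [-])
[2] deliver 0→4 → N4(part t1 [-])
[3] deliver 4→0 → ∅
[4] deliver 0→3 → N3(part t1 [-])
[5] deliver 3→0 → ∅
[6] deliver 0→2 → N2(part t1 [-])
[7] deliver 2→0 → ∅
[8] deliver 0→1 → N1(part t1 [-])
[9] deliver 1→0 → N0(coor t1 [y])
[10] deliver 0→1 → N1(part t1 [y])
[11] deliver 0→4 → N4(part t1 [y])
[12] deliver 0→3 → N3(part t1 [y])
[13] deliver 0→2 → N2(part t1 [y])
[14] crash(4) → N4(✗part t1 [y])
[15] deliver 4→2 → ∅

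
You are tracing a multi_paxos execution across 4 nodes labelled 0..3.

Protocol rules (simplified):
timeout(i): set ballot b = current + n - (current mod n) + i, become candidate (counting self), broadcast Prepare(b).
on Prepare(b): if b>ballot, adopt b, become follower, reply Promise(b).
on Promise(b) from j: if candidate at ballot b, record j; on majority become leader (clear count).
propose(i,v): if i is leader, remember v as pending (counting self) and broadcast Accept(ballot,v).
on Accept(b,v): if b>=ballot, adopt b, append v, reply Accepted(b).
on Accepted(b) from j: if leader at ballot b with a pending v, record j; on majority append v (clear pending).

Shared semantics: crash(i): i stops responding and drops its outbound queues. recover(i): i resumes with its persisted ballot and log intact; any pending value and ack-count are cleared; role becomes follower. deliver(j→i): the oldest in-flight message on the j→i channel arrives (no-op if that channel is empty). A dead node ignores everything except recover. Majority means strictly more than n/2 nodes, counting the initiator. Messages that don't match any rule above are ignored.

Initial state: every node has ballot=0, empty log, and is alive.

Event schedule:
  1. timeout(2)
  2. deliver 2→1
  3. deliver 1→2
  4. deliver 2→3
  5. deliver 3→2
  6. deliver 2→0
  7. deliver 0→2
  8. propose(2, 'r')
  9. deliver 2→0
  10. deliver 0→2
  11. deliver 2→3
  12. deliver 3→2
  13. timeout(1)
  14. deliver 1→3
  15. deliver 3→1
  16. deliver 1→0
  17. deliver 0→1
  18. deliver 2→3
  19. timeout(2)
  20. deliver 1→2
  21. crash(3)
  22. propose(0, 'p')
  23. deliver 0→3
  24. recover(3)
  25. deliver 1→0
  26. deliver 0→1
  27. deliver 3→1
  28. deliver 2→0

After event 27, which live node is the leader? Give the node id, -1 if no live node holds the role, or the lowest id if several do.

1

[1] timeout(2) → N2(cand b6 [-])
[2] deliver 2→1 → N1(foll b6 [-])
[3] deliver 1→2 → ∅
[4] deliver 2→3 → N3(foll b6 [-])
[5] deliver 3→2 → N2(lead b6 [-])
[6] deliver 2→0 → N0(foll b6 [-])
[7] deliver 0→2 → ∅
[8] propose(2,'r') → ∅
[9] deliver 2→0 → N0(foll b6 [r])
[10] deliver 0→2 → ∅
[11] deliver 2→3 → N3(foll b6 [r])
[12] deliver 3→2 → N2(lead b6 [r])
[13] timeout(1) → N1(cand b9 [-])
[14] deliver 1→3 → N3(foll b9 [r])
[15] deliver 3→1 → ∅
[16] deliver 1→0 → N0(foll b9 [r])
[17] deliver 0→1 → N1(lead b9 [-])
[18] deliver 2→3 → ∅
[19] timeout(2) → N2(cand b10 [r])
[20] deliver 1→2 → ∅
[21] crash(3) → N3(✗foll b9 [r])
[22] propose(0,'p') → ∅
[23] deliver 0→3 → ∅
[24] recover(3) → N3(foll b9 [r])
[25] deliver 1→0 → ∅
[26] deliver 0→1 → ∅
[27] deliver 3→1 → ∅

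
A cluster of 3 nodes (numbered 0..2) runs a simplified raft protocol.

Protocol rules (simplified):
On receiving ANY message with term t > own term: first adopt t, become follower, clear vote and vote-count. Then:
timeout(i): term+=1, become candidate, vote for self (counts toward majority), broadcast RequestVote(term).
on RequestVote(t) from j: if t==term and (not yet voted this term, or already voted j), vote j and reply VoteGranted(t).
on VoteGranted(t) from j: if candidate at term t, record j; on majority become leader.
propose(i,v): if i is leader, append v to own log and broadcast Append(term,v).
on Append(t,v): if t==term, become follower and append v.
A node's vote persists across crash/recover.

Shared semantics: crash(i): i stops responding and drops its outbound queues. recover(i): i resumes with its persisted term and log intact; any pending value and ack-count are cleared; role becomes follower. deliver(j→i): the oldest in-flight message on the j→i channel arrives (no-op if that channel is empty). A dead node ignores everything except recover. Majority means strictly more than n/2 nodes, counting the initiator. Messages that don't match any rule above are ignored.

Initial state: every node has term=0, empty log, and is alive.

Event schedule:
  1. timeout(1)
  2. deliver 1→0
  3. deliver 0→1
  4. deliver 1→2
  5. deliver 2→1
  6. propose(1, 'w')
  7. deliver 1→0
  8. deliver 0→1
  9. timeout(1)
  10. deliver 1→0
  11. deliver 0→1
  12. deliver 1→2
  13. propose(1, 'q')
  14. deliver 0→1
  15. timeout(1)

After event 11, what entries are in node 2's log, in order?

e1 timeout(1): 1[cand,t=1,-]
e2 deliver 1→0: 0[foll,t=1,-]
e3 deliver 0→1: 1[lead,t=1,-]
e4 deliver 1→2: 2[foll,t=1,-]
e5 deliver 2→1: ·
e6 propose(1,'w'): 1[lead,t=1,w]
e7 deliver 1→0: 0[foll,t=1,w]
e8 deliver 0→1: ·
e9 timeout(1): 1[cand,t=2,w]
e10 deliver 1→0: 0[foll,t=2,w]
e11 deliver 0→1: 1[lead,t=2,w]

empty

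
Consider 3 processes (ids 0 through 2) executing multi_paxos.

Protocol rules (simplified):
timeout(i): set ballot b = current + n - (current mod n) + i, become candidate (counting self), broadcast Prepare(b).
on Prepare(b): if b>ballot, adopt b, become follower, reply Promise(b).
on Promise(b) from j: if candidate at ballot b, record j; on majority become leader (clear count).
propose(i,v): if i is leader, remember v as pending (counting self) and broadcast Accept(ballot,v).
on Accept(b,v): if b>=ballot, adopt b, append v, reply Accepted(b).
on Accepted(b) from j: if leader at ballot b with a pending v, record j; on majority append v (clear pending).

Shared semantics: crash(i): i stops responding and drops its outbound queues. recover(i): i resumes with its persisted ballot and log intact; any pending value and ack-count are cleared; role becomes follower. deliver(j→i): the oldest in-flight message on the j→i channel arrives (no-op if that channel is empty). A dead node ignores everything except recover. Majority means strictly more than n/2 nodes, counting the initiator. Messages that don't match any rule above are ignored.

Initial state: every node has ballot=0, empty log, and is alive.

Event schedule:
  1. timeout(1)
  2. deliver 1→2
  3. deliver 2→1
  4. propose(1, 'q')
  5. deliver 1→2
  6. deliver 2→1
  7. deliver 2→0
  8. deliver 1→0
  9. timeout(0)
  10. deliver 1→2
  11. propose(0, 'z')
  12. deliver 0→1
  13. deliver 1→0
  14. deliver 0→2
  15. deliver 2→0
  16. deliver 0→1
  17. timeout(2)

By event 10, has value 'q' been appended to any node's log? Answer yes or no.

yes

after 1 — timeout(1): n1:cand/b4/[-]
after 2 — deliver 1→2: n2:foll/b4/[-]
after 3 — deliver 2→1: n1:lead/b4/[-]
after 4 — propose(1,'q'): ·
after 5 — deliver 1→2: n2:foll/b4/[q]
after 6 — deliver 2→1: n1:lead/b4/[q]
after 7 — deliver 2→0: ·
after 8 — deliver 1→0: n0:foll/b4/[-]
after 9 — timeout(0): n0:cand/b6/[-]
after 10 — deliver 1→2: ·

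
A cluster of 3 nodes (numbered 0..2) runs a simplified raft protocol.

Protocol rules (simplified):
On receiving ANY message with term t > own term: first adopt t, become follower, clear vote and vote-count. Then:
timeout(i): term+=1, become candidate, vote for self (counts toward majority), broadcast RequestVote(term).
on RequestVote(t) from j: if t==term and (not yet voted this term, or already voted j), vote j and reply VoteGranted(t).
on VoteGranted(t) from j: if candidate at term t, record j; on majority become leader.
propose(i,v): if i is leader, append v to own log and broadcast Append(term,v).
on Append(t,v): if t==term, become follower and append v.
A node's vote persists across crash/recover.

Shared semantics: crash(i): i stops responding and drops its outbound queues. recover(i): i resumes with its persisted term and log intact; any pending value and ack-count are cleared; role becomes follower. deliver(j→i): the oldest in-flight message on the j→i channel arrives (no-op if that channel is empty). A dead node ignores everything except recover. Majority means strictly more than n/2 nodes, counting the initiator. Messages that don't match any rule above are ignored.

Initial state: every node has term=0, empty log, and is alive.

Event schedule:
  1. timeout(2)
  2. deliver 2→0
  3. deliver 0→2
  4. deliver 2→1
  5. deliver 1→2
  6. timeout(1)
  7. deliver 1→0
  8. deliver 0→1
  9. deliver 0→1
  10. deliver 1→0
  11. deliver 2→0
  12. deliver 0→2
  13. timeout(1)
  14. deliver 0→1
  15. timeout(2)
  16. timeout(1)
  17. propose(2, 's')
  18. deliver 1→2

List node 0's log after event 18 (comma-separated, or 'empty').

step 1 timeout(2): 2={cand,t=1,log=-}
step 2 deliver 2→0: 0={foll,t=1,log=-}
step 3 deliver 0→2: 2={lead,t=1,log=-}
step 4 deliver 2→1: 1={foll,t=1,log=-}
step 5 deliver 1→2: —
step 6 timeout(1): 1={cand,t=2,log=-}
step 7 deliver 1→0: 0={foll,t=2,log=-}
step 8 deliver 0→1: 1={lead,t=2,log=-}
step 9 deliver 0→1: —
step 10 deliver 1→0: —
step 11 deliver 2→0: —
step 12 deliver 0→2: —
step 13 timeout(1): 1={cand,t=3,log=-}
step 14 deliver 0→1: —
step 15 timeout(2): 2={cand,t=2,log=-}
step 16 timeout(1): 1={cand,t=4,log=-}
step 17 propose(2,'s'): —
step 18 deliver 1→2: —

empty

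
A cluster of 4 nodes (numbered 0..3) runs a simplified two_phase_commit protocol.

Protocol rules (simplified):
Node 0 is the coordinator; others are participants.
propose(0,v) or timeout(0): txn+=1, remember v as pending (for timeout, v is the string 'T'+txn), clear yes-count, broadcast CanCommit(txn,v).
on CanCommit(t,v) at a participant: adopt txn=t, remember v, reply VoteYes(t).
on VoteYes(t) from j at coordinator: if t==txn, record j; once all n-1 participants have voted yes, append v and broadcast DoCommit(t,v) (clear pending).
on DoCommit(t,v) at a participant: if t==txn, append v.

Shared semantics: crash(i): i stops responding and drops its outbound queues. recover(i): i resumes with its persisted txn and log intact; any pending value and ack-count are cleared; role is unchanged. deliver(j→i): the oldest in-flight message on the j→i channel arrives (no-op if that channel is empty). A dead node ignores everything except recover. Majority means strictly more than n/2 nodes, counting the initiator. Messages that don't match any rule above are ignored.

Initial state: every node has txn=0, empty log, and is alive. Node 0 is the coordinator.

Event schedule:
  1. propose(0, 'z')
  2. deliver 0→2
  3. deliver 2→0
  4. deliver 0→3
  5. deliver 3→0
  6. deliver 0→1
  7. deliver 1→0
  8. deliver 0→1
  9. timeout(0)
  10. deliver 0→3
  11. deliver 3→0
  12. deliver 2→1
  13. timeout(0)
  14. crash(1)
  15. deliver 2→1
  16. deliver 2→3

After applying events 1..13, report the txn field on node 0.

3

1. propose(0,'z'):  <0:coor t1 ->
2. deliver 0→2:  <2:part t1 ->
3. deliver 2→0:  nop
4. deliver 0→3:  <3:part t1 ->
5. deliver 3→0:  nop
6. deliver 0→1:  <1:part t1 ->
7. deliver 1→0:  <0:coor t1 z>
8. deliver 0→1:  <1:part t1 z>
9. timeout(0):  <0:coor t2 z>
10. deliver 0→3:  <3:part t1 z>
11. deliver 3→0:  nop
12. deliver 2→1:  nop
13. timeout(0):  <0:coor t3 z>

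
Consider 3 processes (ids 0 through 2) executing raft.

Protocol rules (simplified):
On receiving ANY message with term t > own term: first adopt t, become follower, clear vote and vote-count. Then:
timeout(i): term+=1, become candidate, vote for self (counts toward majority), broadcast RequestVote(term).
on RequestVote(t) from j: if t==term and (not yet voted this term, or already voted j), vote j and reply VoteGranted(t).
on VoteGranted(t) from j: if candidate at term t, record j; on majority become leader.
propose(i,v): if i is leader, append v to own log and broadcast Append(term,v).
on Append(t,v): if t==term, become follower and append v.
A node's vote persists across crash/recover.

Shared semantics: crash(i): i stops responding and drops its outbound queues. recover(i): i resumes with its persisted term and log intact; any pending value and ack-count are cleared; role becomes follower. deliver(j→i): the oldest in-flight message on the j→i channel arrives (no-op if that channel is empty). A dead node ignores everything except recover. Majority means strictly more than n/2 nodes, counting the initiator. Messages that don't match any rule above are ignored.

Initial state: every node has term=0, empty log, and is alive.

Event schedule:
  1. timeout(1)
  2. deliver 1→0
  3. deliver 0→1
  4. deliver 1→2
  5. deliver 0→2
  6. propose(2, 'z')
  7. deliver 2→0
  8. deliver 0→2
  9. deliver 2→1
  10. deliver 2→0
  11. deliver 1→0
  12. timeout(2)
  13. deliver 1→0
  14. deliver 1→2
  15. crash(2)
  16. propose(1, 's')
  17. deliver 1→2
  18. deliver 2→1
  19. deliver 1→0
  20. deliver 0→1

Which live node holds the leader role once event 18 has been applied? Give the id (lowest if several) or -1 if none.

after 1 — timeout(1): n1:cand/t1/[-]
after 2 — deliver 1→0: n0:foll/t1/[-]
after 3 — deliver 0→1: n1:lead/t1/[-]
after 4 — deliver 1→2: n2:foll/t1/[-]
after 5 — deliver 0→2: ·
after 6 — propose(2,'z'): ·
after 7 — deliver 2→0: ·
after 8 — deliver 0→2: ·
after 9 — deliver 2→1: ·
after 10 — deliver 2→0: ·
after 11 — deliver 1→0: ·
after 12 — timeout(2): n2:cand/t2/[-]
after 13 — deliver 1→0: ·
after 14 — deliver 1→2: ·
after 15 — crash(2): n2:✗cand/t2/[-]
after 16 — propose(1,'s'): n1:lead/t1/[s]
after 17 — deliver 1→2: ·
after 18 — deliver 2→1: ·

1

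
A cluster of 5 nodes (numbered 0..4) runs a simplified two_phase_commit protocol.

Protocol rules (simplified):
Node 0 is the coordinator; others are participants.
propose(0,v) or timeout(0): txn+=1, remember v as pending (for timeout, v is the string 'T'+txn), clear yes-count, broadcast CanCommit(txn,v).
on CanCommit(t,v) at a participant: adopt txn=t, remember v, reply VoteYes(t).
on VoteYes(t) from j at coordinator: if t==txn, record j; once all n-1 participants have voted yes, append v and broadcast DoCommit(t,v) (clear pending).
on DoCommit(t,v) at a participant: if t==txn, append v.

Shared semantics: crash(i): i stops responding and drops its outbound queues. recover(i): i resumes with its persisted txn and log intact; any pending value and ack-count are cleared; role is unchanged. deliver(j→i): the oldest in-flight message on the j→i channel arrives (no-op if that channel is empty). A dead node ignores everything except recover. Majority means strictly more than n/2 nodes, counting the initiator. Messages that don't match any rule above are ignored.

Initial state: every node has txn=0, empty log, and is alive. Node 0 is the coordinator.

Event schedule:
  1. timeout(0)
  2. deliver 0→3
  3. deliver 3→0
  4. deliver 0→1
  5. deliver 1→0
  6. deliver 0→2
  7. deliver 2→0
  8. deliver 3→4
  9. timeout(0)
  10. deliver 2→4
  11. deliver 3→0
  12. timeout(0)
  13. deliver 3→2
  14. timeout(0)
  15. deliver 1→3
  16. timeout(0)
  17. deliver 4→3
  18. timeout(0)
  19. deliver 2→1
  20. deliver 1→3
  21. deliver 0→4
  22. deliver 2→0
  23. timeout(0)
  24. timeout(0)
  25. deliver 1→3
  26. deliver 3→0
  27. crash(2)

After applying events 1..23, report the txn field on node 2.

[1] timeout(0) → N0(coor t1 [-])
[2] deliver 0→3 → N3(part t1 [-])
[3] deliver 3→0 → ∅
[4] deliver 0→1 → N1(part t1 [-])
[5] deliver 1→0 → ∅
[6] deliver 0→2 → N2(part t1 [-])
[7] deliver 2→0 → ∅
[8] deliver 3→4 → ∅
[9] timeout(0) → N0(coor t2 [-])
[10] deliver 2→4 → ∅
[11] deliver 3→0 → ∅
[12] timeout(0) → N0(coor t3 [-])
[13] deliver 3→2 → ∅
[14] timeout(0) → N0(coor t4 [-])
[15] deliver 1→3 → ∅
[16] timeout(0) → N0(coor t5 [-])
[17] deliver 4→3 → ∅
[18] timeout(0) → N0(coor t6 [-])
[19] deliver 2→1 → ∅
[20] deliver 1→3 → ∅
[21] deliver 0→4 → N4(part t1 [-])
[22] deliver 2→0 → ∅
[23] timeout(0) → N0(coor t7 [-])

1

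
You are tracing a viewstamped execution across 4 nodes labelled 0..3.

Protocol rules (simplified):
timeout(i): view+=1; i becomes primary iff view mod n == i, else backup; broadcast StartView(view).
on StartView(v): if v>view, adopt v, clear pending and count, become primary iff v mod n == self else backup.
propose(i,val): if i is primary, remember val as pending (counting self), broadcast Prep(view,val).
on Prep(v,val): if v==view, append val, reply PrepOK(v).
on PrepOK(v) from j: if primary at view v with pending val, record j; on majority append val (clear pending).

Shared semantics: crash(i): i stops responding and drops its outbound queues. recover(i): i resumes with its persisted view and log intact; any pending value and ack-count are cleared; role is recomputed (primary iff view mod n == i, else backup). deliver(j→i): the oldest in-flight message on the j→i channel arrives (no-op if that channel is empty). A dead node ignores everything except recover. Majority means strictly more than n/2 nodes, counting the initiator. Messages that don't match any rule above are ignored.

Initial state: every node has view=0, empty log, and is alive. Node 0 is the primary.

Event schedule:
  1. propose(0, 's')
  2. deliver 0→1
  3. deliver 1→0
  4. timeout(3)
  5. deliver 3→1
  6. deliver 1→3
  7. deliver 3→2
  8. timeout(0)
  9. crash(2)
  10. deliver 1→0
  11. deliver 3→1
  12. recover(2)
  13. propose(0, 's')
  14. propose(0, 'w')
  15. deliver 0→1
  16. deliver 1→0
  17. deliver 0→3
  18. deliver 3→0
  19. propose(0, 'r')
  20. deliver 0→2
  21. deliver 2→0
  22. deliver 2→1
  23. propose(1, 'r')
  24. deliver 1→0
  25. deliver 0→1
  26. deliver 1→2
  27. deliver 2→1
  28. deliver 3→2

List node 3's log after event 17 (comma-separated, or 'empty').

empty

step 1 propose(0,'s'): —
step 2 deliver 0→1: 1={back,v=0,log=s}
step 3 deliver 1→0: —
step 4 timeout(3): 3={back,v=1,log=-}
step 5 deliver 3→1: 1={prim,v=1,log=s}
step 6 deliver 1→3: —
step 7 deliver 3→2: 2={back,v=1,log=-}
step 8 timeout(0): 0={back,v=1,log=-}
step 9 crash(2): 2={✗back,v=1,log=-}
step 10 deliver 1→0: —
step 11 deliver 3→1: —
step 12 recover(2): 2={back,v=1,log=-}
step 13 propose(0,'s'): —
step 14 propose(0,'w'): —
step 15 deliver 0→1: —
step 16 deliver 1→0: —
step 17 deliver 0→3: —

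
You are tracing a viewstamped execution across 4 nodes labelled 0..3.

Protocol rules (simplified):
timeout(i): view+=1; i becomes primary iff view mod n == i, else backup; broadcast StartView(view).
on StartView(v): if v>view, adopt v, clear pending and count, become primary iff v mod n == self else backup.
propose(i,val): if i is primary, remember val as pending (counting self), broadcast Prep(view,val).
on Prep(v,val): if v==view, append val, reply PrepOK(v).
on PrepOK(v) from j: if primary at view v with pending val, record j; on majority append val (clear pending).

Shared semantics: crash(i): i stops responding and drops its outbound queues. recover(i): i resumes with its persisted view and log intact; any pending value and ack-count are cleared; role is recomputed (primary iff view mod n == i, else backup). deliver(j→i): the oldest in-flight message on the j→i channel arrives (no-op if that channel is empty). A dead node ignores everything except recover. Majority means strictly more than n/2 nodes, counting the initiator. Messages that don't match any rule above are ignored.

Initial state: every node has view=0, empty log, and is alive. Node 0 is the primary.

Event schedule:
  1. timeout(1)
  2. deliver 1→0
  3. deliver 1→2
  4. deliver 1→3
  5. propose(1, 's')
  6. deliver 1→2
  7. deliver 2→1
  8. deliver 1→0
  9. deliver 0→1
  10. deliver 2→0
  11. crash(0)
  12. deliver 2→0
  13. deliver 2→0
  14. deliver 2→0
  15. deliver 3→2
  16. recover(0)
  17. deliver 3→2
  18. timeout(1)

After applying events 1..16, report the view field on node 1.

1

step 1 timeout(1): 1={prim,v=1,log=-}
step 2 deliver 1→0: 0={back,v=1,log=-}
step 3 deliver 1→2: 2={back,v=1,log=-}
step 4 deliver 1→3: 3={back,v=1,log=-}
step 5 propose(1,'s'): —
step 6 deliver 1→2: 2={back,v=1,log=s}
step 7 deliver 2→1: —
step 8 deliver 1→0: 0={back,v=1,log=s}
step 9 deliver 0→1: 1={prim,v=1,log=s}
step 10 deliver 2→0: —
step 11 crash(0): 0={✗back,v=1,log=s}
step 12 deliver 2→0: —
step 13 deliver 2→0: —
step 14 deliver 2→0: —
step 15 deliver 3→2: —
step 16 recover(0): 0={back,v=1,log=s}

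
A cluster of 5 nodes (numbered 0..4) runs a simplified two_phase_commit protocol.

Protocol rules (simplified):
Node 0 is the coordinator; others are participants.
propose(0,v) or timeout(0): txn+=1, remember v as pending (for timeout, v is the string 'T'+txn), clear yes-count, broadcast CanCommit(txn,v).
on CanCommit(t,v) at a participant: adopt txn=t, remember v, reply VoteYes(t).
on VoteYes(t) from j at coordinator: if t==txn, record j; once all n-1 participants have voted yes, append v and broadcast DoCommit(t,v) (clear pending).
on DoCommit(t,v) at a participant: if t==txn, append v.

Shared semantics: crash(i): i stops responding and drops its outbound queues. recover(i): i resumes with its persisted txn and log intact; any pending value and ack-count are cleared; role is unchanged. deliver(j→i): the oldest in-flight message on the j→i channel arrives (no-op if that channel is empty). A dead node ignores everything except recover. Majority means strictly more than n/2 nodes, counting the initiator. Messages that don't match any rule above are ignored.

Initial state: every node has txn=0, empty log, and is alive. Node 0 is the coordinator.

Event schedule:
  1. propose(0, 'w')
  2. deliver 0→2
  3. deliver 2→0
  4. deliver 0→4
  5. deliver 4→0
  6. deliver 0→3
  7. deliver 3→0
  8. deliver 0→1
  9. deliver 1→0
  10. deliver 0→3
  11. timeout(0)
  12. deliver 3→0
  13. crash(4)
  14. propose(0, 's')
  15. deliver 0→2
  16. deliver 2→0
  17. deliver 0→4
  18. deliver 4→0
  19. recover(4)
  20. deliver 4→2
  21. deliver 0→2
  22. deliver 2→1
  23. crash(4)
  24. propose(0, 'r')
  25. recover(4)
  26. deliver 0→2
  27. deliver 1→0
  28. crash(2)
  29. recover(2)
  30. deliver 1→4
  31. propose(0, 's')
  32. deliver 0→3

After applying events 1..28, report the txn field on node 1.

1

1. propose(0,'w'):  <0:coor t1 ->
2. deliver 0→2:  <2:part t1 ->
3. deliver 2→0:  nop
4. deliver 0→4:  <4:part t1 ->
5. deliver 4→0:  nop
6. deliver 0→3:  <3:part t1 ->
7. deliver 3→0:  nop
8. deliver 0→1:  <1:part t1 ->
9. deliver 1→0:  <0:coor t1 w>
10. deliver 0→3:  <3:part t1 w>
11. timeout(0):  <0:coor t2 w>
12. deliver 3→0:  nop
13. crash(4):  <4:✗part t1 ->
14. propose(0,'s'):  <0:coor t3 w>
15. deliver 0→2:  <2:part t1 w>
16. deliver 2→0:  nop
17. deliver 0→4:  nop
18. deliver 4→0:  nop
19. recover(4):  <4:part t1 ->
20. deliver 4→2:  nop
21. deliver 0→2:  <2:part t2 w>
22. deliver 2→1:  nop
23. crash(4):  <4:✗part t1 ->
24. propose(0,'r'):  <0:coor t4 w>
25. recover(4):  <4:part t1 ->
26. deliver 0→2:  <2:part t3 w>
27. deliver 1→0:  nop
28. crash(2):  <2:✗part t3 w>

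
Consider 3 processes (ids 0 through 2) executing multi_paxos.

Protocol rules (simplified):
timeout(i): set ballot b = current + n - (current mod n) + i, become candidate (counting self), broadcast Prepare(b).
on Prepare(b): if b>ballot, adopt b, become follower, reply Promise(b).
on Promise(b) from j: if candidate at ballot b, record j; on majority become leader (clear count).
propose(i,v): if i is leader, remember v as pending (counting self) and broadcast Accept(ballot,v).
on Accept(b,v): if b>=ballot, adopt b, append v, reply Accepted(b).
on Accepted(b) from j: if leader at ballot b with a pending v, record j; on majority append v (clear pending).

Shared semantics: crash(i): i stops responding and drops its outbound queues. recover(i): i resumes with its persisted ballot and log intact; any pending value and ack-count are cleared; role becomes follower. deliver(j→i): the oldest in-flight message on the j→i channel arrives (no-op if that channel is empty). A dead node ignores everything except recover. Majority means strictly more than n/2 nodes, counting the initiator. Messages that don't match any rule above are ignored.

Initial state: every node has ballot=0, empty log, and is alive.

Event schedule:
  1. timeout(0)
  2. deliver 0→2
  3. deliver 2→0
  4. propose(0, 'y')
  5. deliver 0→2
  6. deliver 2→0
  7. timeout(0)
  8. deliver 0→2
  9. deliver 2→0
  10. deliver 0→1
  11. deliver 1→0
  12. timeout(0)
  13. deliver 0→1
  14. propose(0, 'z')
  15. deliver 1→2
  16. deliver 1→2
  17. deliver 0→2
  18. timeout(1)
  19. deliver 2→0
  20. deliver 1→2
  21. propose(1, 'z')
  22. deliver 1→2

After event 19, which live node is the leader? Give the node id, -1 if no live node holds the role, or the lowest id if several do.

1. timeout(0):  <0:cand b3 ->
2. deliver 0→2:  <2:foll b3 ->
3. deliver 2→0:  <0:lead b3 ->
4. propose(0,'y'):  nop
5. deliver 0→2:  <2:foll b3 y>
6. deliver 2→0:  <0:lead b3 y>
7. timeout(0):  <0:cand b6 y>
8. deliver 0→2:  <2:foll b6 y>
9. deliver 2→0:  <0:lead b6 y>
10. deliver 0→1:  <1:foll b3 ->
11. deliver 1→0:  nop
12. timeout(0):  <0:cand b9 y>
13. deliver 0→1:  <1:foll b3 y>
14. propose(0,'z'):  nop
15. deliver 1→2:  nop
16. deliver 1→2:  nop
17. deliver 0→2:  <2:foll b9 y>
18. timeout(1):  <1:cand b7 y>
19. deliver 2→0:  <0:lead b9 y>

0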